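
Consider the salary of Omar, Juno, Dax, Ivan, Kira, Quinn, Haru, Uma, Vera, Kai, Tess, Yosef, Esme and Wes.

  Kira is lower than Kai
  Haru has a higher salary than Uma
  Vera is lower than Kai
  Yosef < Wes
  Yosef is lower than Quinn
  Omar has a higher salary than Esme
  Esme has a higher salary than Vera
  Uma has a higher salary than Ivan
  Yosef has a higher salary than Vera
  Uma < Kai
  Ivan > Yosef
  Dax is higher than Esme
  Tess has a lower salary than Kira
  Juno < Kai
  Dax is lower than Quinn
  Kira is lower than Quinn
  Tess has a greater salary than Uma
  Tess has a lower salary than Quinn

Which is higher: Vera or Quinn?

Vera < Yosef and Yosef < Ivan give Vera < Ivan.
Then Ivan < Uma extends the chain to Uma.
With Uma < Tess: Vera < Yosef < Ivan < Uma < Tess.
Then Tess < Kira extends the chain to Kira.
With Kira < Quinn: Vera < Yosef < Ivan < Uma < Tess < Kira < Quinn.
So Vera < Quinn; Quinn is the higher of the two.

Quinn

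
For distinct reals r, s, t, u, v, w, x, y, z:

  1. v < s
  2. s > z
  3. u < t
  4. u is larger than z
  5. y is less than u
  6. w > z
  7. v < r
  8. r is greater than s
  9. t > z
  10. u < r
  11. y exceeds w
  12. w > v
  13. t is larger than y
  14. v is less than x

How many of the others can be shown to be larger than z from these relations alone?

The elements the relations force above z are w, y, s, u, r, t — no chain reaches any other.
That is 6.

6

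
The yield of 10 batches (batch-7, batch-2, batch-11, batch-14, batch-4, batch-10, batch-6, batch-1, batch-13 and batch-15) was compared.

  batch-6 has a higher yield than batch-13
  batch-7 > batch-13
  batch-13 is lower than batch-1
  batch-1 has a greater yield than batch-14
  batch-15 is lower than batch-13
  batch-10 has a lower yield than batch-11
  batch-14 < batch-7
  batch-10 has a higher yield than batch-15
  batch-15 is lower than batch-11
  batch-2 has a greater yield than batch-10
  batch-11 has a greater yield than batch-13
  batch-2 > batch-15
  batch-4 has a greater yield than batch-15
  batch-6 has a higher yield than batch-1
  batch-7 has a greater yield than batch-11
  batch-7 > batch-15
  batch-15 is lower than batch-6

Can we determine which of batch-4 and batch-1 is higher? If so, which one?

Following every chain through batch-4: below batch-4 we get batch-15.
batch-1 is not reached, and no chain runs the other way from batch-1 to batch-4.
So the given relations leave the order of batch-4 and batch-1 undetermined.

undetermined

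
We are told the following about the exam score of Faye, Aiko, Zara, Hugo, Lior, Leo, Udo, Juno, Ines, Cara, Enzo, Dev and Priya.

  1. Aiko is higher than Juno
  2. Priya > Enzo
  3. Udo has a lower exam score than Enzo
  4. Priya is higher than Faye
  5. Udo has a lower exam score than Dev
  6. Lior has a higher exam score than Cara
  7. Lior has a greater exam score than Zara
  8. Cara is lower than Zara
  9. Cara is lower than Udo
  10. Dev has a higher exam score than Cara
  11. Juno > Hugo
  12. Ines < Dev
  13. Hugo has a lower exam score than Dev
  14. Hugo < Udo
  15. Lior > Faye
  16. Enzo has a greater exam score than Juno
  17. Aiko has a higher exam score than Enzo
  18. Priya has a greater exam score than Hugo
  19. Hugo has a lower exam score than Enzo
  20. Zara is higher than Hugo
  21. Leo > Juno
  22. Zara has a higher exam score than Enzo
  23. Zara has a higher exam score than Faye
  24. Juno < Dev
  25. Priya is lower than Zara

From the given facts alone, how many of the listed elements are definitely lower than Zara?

7

Directly below Zara: Hugo, Cara, Enzo, Faye, Priya.
One step further: Udo, Juno (7 so far).
No other element is forced below Zara by the given relations, so the count is 7.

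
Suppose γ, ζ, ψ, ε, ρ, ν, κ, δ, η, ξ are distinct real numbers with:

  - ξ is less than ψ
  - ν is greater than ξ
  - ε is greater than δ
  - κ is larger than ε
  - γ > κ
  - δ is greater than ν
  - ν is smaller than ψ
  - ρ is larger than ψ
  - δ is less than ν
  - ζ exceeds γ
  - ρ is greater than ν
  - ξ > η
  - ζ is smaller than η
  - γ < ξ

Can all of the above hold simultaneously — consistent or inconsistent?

Chaining the given relations yields δ < ε < κ < γ < ζ < η < ξ < ν, so δ < ν. But one relation states ν < δ. These cannot both hold.

inconsistent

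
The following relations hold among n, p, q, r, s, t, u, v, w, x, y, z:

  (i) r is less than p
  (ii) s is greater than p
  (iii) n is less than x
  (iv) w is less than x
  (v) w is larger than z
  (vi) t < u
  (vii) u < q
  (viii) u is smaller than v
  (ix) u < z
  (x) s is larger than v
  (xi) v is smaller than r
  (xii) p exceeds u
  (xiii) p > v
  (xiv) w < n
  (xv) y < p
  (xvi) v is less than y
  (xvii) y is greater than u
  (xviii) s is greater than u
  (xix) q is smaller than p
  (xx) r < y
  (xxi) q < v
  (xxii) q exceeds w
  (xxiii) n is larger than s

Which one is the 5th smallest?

The consecutive relations fix a unique order: t < u < z < w < q < v < r < y < p < s < n < x.
Counting 5 from the smallest end gives q.

q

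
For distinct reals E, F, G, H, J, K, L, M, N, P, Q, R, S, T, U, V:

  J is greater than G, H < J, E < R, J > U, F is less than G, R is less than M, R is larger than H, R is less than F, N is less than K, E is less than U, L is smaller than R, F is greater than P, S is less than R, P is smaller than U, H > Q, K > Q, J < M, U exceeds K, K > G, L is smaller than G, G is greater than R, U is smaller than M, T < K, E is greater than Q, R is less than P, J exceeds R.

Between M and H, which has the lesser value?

The relevant relations are H < R; R < P; P < F; F < G; G < K; K < U; U < J; J < M.
Together: H < R < P < F < G < K < U < J < M.
So H < M; H is the smaller of the two.

H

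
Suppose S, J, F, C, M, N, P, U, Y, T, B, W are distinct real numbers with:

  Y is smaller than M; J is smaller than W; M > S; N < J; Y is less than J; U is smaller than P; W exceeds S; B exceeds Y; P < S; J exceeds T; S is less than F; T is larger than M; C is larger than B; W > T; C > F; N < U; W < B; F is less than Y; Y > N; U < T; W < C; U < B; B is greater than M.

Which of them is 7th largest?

The consecutive relations fix a unique order: N < U < P < S < F < Y < M < T < J < W < B < C.
Counting 7 from the largest end gives Y.

Y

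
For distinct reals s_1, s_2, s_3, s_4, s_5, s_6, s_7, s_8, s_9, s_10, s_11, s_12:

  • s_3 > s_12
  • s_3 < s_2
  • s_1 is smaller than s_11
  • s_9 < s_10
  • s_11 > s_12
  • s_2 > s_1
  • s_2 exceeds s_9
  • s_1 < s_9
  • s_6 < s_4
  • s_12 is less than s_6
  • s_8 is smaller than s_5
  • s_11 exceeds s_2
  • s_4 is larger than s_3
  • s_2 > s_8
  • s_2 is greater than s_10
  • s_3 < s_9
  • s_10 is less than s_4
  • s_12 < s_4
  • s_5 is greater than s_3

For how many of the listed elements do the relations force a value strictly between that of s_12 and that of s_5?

The relations place s_12 below s_5. An element lies strictly between them when it is forced above s_12 and also forced below s_5.
Above s_12: {s_6, s_3, s_9, s_10, s_4, s_2, s_11}. Below s_5: {s_3, s_8}.
Intersection: {s_3} — 1.

1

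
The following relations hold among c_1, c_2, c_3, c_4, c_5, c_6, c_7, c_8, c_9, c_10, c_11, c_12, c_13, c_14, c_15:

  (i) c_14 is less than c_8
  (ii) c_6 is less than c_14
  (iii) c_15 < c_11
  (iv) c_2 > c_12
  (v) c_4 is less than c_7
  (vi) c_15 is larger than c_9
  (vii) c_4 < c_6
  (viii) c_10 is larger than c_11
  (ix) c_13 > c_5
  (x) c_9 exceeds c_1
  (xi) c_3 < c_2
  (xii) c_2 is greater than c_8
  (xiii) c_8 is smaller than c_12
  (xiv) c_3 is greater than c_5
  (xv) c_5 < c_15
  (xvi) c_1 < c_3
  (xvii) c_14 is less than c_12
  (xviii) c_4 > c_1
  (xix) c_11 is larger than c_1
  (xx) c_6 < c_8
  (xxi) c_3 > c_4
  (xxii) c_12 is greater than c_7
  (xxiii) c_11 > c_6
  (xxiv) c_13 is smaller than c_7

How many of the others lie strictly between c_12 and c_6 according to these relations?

Chaining upward from c_6 reaches: c_14, c_8, c_2, c_11, c_10.
Chaining downward from c_12 reaches: c_1, c_4, c_5, c_14, c_13, c_8, c_7.
Strictly between c_6 and c_12 are those in both lists: c_14, c_8 — 2 elements.

2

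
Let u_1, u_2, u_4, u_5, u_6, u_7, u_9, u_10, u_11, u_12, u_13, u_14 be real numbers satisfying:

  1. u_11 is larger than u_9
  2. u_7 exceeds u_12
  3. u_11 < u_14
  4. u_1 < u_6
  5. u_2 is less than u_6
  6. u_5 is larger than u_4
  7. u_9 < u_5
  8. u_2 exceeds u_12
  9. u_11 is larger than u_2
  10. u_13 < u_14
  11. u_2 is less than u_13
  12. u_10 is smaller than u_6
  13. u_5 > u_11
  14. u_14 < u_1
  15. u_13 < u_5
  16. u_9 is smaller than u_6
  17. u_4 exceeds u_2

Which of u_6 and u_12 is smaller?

u_12 < u_2 and u_2 < u_13 give u_12 < u_13.
With u_13 < u_14: u_12 < u_2 < u_13 < u_14.
With u_14 < u_1: u_12 < u_2 < u_13 < u_14 < u_1.
Then u_1 < u_6 extends the chain to u_6.
So u_12 < u_6; u_12 is the smaller of the two.

u_12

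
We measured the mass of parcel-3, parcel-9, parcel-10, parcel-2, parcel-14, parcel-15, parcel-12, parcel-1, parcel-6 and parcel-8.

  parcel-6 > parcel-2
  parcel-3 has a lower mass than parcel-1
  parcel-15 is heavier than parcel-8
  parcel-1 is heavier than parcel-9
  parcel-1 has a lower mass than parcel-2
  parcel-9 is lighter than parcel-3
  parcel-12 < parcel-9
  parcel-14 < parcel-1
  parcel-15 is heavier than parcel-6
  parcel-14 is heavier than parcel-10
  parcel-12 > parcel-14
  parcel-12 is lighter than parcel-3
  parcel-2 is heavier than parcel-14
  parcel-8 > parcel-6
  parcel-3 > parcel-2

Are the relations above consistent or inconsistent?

inconsistent

Chaining the given relations yields parcel-3 < parcel-1 < parcel-2, so parcel-3 < parcel-2. But one relation states parcel-2 < parcel-3. These cannot both hold.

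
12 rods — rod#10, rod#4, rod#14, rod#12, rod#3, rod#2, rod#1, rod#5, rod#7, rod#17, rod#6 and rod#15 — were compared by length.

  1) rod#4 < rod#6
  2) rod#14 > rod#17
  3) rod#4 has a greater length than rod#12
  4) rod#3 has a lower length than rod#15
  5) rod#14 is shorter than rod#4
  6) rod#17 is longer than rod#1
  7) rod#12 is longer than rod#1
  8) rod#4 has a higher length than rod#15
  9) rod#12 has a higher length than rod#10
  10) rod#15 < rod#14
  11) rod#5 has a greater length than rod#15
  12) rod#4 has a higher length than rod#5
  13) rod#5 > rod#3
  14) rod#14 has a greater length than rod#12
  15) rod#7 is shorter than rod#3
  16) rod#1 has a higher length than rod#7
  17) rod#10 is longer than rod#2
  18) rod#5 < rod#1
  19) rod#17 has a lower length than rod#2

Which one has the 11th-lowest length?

Chaining the given pairs: rod#7 < rod#3 < rod#15 < rod#5 < rod#1 < rod#17 < rod#2 < rod#10 < rod#12 < rod#14 < rod#4 < rod#6.
The 11th smallest is rod#4.

rod#4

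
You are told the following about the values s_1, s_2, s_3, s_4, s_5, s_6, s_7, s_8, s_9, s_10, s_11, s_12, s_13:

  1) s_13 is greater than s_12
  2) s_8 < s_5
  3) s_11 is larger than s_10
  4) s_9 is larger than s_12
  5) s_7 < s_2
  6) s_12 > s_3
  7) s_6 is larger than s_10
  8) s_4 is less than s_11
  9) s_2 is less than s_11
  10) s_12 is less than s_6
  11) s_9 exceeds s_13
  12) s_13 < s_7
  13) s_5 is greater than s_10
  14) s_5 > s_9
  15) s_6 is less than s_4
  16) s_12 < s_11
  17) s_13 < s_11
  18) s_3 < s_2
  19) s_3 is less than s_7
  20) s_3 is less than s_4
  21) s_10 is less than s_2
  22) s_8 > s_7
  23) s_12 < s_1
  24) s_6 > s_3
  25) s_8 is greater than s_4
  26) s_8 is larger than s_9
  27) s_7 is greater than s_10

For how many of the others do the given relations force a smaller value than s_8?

8

Directly below s_8: s_7, s_9, s_4.
One step further: s_3, s_10, s_12, s_13, s_6 (8 so far).
Nothing else is reachable below s_8; 8 in all.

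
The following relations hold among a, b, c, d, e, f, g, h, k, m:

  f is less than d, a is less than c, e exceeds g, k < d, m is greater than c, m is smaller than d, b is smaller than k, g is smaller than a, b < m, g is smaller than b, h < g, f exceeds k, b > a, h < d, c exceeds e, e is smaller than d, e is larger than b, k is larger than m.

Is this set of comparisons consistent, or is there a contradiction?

consistent

Every relation is compatible with h < g < a < b < e < c < m < k < f < d; the set is consistent.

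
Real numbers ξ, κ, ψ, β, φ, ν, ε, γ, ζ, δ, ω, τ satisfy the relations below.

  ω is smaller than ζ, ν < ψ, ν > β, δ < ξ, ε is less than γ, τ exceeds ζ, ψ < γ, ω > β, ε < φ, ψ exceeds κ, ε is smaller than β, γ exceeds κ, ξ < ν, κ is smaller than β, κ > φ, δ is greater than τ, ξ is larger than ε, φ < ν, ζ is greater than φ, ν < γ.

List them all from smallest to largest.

ε < φ < κ < β < ω < ζ < τ < δ < ξ < ν < ψ < γ

Nothing is placed below ε, so it is least; from there ε < φ; φ < κ; κ < β; β < ω; ω < ζ; ζ < τ; τ < δ; δ < ξ; ξ < ν; ν < ψ; ψ < γ, each given directly.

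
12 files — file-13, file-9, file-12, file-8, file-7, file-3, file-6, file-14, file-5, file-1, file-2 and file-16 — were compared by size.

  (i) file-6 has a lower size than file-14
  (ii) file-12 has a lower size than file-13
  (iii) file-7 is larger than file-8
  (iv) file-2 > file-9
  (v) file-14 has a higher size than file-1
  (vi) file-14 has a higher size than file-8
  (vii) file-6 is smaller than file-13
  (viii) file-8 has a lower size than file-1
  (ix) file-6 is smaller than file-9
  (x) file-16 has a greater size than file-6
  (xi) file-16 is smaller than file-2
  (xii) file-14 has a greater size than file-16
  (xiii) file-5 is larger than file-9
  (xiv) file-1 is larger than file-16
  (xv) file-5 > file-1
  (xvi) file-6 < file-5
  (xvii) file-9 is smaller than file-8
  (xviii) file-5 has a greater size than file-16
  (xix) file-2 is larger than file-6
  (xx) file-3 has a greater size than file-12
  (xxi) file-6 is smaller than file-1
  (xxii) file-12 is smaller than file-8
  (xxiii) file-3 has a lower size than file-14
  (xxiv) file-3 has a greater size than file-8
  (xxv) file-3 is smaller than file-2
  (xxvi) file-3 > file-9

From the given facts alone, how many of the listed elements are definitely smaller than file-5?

6

From file-5 the given relations immediately reach file-6, file-9, file-16, file-1.
From those, file-8 — 5 in total.
From those, file-12 — 6 in total.
Nothing else is reachable below file-5; 6 in all.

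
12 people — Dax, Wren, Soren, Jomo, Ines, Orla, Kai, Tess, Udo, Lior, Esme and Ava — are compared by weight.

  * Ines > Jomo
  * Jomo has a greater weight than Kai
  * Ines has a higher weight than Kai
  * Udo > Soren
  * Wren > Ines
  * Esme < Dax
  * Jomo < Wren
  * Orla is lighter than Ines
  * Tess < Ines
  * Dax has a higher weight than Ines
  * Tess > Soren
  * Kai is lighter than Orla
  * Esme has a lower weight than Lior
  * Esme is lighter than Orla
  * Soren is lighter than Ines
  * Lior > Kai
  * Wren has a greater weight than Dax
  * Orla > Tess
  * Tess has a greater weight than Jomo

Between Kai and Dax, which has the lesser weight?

Kai < Jomo and Jomo < Tess give Kai < Tess.
Then Tess < Orla extends the chain to Orla.
With Orla < Ines: Kai < Jomo < Tess < Orla < Ines.
Then Ines < Dax extends the chain to Dax.
So Kai < Dax; Kai is the lighter of the two.

Kai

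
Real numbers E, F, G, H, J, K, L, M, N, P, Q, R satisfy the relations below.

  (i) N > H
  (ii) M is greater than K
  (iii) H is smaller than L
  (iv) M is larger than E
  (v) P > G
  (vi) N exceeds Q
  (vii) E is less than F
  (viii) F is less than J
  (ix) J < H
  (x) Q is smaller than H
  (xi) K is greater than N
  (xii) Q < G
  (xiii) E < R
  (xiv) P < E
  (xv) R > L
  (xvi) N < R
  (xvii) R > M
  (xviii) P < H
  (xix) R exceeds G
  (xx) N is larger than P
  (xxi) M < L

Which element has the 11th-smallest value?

Piecing the relations together gives one ordering: Q < G < P < E < F < J < H < N < K < M < L < R.
The 11th smallest is L.

L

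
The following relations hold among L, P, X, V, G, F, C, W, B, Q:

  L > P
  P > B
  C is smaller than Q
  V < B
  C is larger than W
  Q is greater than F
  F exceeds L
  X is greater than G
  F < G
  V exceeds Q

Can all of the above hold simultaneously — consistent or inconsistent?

inconsistent

Chaining the given relations yields Q < V < B < P < L < F, so Q < F. But one relation states F < Q. These cannot both hold.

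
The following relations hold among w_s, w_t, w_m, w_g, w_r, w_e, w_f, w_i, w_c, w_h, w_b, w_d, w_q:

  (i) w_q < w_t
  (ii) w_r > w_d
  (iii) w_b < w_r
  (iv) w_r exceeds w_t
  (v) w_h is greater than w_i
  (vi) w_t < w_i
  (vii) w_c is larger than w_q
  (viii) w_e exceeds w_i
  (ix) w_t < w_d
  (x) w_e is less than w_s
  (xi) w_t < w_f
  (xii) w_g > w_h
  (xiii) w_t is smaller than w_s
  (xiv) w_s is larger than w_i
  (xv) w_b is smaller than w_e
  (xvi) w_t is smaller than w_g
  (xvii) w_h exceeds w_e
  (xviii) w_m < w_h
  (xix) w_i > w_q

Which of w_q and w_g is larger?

The relevant relations are w_q < w_t; w_t < w_i; w_i < w_e; w_e < w_h; w_h < w_g.
Together: w_q < w_t < w_i < w_e < w_h < w_g.
So w_q < w_g; w_g is the larger of the two.

w_g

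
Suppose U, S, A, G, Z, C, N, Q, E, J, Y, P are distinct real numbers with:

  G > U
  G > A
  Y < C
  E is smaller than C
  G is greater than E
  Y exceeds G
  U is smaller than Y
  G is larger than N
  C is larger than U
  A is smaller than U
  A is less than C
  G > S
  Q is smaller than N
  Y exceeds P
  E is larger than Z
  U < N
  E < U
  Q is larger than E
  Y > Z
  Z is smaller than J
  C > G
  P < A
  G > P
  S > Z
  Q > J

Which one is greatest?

Z is not greatest since Z < J; J is not greatest since J < Q; P is not greatest since P < A; E is not greatest since E < Q; A is not greatest since A < G; U is not greatest since U < Y; S is not greatest since S < G; Q is not greatest since Q < N; N is not greatest since N < G; G is not greatest since G < C; Y is not greatest since Y < C.
Only C has nothing above it, so C is the greatest.

C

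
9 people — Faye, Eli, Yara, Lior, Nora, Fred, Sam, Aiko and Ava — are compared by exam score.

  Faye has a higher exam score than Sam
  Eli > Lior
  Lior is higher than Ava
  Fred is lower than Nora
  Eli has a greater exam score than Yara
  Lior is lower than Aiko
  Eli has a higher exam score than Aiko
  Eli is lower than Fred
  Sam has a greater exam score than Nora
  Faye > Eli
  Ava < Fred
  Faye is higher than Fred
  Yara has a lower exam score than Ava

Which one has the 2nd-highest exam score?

The consecutive relations fix a unique order: Yara < Ava < Lior < Aiko < Eli < Fred < Nora < Sam < Faye.
The 2nd largest is Sam.

Sam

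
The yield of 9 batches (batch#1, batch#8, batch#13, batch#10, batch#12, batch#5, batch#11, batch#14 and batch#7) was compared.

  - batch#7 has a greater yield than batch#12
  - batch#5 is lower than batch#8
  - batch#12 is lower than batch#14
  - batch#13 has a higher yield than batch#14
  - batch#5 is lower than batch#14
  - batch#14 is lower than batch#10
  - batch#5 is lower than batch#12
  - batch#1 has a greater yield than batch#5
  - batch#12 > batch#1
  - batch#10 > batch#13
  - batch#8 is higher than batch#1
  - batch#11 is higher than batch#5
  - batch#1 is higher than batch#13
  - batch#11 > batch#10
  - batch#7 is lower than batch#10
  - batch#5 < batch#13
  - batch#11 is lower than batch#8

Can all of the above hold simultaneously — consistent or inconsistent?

inconsistent

Chaining the given relations yields batch#14 < batch#13 < batch#1 < batch#12, so batch#14 < batch#12. But one relation states batch#12 < batch#14. These cannot both hold.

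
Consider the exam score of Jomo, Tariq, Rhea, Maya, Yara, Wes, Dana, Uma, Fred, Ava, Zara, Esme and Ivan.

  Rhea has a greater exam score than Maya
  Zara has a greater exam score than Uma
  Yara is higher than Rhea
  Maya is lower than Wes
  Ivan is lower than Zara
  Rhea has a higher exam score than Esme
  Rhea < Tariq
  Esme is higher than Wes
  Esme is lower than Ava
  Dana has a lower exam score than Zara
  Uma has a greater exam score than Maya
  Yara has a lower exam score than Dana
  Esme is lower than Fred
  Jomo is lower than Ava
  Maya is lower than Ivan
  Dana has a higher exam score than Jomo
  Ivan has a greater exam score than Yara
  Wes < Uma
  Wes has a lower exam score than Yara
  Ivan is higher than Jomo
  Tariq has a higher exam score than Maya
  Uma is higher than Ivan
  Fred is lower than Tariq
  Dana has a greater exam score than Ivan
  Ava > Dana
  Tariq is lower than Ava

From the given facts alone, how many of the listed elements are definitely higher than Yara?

5

Directly above Yara: Ivan, Dana.
One step further: Uma, Zara, Ava (5 so far).
Nothing else is reachable above Yara; 5 in all.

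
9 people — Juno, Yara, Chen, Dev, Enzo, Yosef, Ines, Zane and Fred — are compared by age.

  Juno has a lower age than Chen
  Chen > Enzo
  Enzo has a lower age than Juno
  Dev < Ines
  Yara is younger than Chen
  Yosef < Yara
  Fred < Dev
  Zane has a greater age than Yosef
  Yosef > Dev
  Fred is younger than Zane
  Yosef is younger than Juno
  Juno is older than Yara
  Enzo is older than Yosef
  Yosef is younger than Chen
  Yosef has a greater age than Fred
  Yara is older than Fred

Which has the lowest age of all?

Fred

Chaining upward from Fred: directly above it, Dev, Yosef, Zane, Yara; then Enzo, Ines, Juno, Chen.
That covers every other element, and nothing is given below Fred, so Fred is the lowest age.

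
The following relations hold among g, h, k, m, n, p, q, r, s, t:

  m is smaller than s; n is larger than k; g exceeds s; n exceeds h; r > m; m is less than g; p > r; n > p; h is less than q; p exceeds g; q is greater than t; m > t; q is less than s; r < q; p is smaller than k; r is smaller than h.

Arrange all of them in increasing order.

Each adjacent pair is fixed by a given relation: t < m; m < r; r < h; h < q; q < s; s < g; g < p; p < k; k < n. Chaining them end to end gives the full order.

t < m < r < h < q < s < g < p < k < n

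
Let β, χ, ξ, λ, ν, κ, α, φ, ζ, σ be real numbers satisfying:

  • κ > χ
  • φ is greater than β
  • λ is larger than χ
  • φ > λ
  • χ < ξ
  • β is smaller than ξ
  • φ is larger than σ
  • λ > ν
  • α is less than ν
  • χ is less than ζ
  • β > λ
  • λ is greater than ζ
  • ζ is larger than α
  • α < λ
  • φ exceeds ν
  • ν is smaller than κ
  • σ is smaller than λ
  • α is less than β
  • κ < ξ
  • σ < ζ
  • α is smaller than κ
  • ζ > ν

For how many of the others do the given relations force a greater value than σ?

5

From σ the given relations immediately reach ζ, λ, φ.
From those, β — 4 in total.
From those, ξ — 5 in total.
No other element is forced above σ by the given relations, so the count is 5.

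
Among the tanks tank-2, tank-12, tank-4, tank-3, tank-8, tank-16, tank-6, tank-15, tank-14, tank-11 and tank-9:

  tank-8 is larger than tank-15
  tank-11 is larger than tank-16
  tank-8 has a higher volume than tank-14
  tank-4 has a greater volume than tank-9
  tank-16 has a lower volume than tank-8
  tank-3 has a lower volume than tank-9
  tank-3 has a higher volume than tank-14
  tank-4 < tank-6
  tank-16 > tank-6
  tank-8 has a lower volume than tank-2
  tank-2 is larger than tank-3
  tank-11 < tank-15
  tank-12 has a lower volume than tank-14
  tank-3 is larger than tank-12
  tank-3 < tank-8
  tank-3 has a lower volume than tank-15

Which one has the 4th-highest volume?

Piecing the relations together gives one ordering: tank-12 < tank-14 < tank-3 < tank-9 < tank-4 < tank-6 < tank-16 < tank-11 < tank-15 < tank-8 < tank-2.
Counting 4 from the largest end gives tank-11.

tank-11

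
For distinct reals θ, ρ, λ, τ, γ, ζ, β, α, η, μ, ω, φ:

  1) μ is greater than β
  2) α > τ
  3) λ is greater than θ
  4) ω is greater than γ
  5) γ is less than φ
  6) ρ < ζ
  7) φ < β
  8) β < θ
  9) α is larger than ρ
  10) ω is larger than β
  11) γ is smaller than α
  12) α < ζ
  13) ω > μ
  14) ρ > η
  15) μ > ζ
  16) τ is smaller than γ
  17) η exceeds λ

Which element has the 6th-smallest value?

λ

Piecing the relations together gives one ordering: τ < γ < φ < β < θ < λ < η < ρ < α < ζ < μ < ω.
The 6th smallest is λ.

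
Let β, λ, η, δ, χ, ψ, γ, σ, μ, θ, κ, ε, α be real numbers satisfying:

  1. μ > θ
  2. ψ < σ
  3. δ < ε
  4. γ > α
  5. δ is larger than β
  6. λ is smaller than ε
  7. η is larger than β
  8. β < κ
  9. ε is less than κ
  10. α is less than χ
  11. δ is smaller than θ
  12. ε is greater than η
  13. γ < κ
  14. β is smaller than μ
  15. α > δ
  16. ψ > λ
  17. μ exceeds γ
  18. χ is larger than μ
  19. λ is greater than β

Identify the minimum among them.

Chaining upward from β: directly above it, δ, λ, η, κ, μ; then θ, α, ψ, ε, χ; then γ, σ.
That covers every other element, and nothing is given below β, so β is the minimum.

β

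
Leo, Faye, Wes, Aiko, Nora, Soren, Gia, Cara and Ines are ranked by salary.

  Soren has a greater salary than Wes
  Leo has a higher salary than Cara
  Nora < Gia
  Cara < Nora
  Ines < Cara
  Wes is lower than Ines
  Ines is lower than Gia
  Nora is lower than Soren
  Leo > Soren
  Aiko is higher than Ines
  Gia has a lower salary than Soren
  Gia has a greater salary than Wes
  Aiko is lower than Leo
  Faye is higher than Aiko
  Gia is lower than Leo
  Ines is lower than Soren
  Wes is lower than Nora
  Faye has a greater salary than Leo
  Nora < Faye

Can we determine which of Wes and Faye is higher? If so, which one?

Wes < Ines < Cara < Nora < Gia < Soren < Leo < Faye, by transitivity through Ines, Cara, Nora, Gia, Soren, Leo.
So Faye is higher.

Faye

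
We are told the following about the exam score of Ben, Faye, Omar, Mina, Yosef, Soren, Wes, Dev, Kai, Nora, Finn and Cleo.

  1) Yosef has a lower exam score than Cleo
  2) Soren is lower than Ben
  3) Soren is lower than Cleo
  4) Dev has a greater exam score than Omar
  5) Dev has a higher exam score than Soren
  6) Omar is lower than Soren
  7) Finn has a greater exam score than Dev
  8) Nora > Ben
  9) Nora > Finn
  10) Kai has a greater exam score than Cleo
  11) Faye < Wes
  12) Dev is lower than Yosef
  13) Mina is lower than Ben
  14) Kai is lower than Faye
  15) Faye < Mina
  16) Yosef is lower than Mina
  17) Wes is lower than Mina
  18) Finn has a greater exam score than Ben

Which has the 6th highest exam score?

Faye

Piecing the relations together gives one ordering: Omar < Soren < Dev < Yosef < Cleo < Kai < Faye < Wes < Mina < Ben < Finn < Nora.
Counting 6 from the largest end gives Faye.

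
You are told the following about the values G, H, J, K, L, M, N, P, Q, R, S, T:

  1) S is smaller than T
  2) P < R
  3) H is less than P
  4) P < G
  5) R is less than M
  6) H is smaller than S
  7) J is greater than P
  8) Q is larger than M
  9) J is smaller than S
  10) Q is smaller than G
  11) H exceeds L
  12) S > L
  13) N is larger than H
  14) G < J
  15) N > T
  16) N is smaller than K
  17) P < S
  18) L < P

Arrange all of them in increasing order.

Each adjacent pair is fixed by a given relation: L < H; H < P; P < R; R < M; M < Q; Q < G; G < J; J < S; S < T; T < N; N < K. Chaining them end to end gives the full order.

L < H < P < R < M < Q < G < J < S < T < N < K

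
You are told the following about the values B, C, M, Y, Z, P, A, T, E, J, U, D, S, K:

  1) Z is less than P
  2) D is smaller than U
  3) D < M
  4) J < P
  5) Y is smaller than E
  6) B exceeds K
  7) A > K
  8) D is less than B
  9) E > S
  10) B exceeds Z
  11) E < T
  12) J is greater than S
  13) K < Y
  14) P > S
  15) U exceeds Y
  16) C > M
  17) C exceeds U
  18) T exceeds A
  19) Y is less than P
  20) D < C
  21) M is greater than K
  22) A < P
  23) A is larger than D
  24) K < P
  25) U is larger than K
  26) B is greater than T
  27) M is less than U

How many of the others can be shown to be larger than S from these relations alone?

The elements the relations force above S are J, P, E, T, B — no chain reaches any other.
That is 5.

5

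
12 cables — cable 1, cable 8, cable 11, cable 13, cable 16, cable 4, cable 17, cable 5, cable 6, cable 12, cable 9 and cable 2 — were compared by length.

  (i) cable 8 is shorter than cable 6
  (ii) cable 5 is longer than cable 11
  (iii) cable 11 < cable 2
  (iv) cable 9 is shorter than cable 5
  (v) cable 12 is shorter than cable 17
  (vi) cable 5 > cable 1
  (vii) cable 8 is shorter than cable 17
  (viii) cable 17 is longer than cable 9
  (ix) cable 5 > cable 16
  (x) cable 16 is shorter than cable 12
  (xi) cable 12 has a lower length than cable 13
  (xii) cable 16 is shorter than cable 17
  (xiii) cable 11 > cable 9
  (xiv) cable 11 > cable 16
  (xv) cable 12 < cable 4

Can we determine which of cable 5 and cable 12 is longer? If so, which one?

undetermined

Following every chain through cable 12: above cable 12 we get cable 13, cable 4, cable 17; below cable 12 we get cable 16.
cable 5 is not reached, and no chain runs the other way from cable 5 to cable 12.
So the given relations leave the order of cable 12 and cable 5 undetermined.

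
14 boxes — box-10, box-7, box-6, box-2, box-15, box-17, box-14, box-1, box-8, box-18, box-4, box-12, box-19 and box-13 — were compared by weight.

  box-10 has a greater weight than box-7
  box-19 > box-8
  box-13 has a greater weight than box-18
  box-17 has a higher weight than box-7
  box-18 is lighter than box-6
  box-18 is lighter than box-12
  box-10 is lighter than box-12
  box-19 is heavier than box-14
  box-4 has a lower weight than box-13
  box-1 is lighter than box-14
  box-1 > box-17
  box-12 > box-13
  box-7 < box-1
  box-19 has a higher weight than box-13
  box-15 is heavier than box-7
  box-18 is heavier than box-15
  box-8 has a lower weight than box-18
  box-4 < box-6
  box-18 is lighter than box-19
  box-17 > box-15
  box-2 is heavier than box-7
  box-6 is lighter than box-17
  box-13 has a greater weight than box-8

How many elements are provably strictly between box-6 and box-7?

The relations place box-7 below box-6. An element lies strictly between them when it is forced above box-7 and also forced below box-6.
Above box-7: {box-15, box-18, box-13, box-10, box-17, box-12, box-2, box-1, box-14, box-19}. Below box-6: {box-4, box-15, box-8, box-18}.
Intersection: {box-15, box-18} — 2.

2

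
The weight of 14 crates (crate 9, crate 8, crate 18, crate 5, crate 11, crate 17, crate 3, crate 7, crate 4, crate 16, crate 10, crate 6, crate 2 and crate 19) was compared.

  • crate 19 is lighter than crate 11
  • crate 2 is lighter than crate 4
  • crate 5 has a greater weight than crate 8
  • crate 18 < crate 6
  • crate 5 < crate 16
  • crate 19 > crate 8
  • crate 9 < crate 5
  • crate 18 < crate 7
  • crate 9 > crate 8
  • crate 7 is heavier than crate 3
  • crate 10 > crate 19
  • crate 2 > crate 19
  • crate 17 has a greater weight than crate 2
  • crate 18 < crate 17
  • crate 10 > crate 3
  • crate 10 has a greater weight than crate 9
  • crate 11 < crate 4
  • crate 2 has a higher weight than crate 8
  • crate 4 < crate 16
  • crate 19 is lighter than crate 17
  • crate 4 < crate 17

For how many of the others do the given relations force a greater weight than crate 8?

From crate 8 the given relations immediately reach crate 9, crate 19, crate 2, crate 5.
From those, crate 10, crate 11, crate 4, crate 16, crate 17 — 9 in total.
Nothing else is reachable above crate 8; 9 in all.

9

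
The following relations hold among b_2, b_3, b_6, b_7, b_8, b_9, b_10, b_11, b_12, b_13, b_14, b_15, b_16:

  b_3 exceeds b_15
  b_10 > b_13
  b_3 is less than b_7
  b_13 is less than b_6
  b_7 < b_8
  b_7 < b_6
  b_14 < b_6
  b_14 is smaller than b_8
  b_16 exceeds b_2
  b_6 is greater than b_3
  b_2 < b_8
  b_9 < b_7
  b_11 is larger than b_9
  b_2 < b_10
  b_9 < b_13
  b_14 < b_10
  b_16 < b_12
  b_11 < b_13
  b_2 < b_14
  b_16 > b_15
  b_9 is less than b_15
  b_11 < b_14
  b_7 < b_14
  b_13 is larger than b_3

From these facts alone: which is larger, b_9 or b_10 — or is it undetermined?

b_10

b_9 < b_15 and b_15 < b_3 give b_9 < b_3.
Then b_3 < b_7 extends the chain to b_7.
Then b_7 < b_14 extends the chain to b_14.
With b_14 < b_10: b_9 < b_15 < b_3 < b_7 < b_14 < b_10.
So b_10 is larger.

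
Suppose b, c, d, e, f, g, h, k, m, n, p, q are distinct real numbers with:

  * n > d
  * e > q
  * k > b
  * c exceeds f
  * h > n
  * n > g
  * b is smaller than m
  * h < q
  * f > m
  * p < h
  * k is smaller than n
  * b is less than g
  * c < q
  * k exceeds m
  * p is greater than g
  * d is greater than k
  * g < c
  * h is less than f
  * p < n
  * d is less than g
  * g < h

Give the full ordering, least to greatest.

Each adjacent pair is fixed by a given relation: b < m; m < k; k < d; d < g; g < p; p < n; n < h; h < f; f < c; c < q; q < e. Chaining them end to end gives the full order.

b < m < k < d < g < p < n < h < f < c < q < e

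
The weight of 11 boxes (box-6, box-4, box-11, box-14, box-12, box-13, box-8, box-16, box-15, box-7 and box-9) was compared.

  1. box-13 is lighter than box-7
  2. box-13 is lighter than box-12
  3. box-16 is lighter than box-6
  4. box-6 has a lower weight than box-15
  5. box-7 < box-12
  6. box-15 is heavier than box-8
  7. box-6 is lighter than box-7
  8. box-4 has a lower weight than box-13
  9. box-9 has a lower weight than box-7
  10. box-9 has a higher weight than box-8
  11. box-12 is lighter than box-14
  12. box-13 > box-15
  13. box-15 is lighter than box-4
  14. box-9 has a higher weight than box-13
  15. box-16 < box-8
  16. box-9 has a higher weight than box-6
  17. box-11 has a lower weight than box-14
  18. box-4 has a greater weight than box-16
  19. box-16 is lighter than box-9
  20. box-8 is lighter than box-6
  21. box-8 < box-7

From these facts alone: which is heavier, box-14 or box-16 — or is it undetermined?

The relevant relations are box-16 < box-8; box-8 < box-6; box-6 < box-15; box-15 < box-4; box-4 < box-13; box-13 < box-9; box-9 < box-7; box-7 < box-12; box-12 < box-14.
Together: box-16 < box-8 < box-6 < box-15 < box-4 < box-13 < box-9 < box-7 < box-12 < box-14.
So box-14 is heavier.

box-14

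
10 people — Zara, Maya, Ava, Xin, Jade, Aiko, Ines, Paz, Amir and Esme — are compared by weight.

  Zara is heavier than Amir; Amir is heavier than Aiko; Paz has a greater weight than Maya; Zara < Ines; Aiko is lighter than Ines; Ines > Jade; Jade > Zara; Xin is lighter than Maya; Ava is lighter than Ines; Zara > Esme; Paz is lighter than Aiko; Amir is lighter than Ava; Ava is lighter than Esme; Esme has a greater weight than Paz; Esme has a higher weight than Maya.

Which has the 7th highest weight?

Chaining the given pairs: Xin < Maya < Paz < Aiko < Amir < Ava < Esme < Zara < Jade < Ines.
Counting 7 from the largest end gives Aiko.

Aiko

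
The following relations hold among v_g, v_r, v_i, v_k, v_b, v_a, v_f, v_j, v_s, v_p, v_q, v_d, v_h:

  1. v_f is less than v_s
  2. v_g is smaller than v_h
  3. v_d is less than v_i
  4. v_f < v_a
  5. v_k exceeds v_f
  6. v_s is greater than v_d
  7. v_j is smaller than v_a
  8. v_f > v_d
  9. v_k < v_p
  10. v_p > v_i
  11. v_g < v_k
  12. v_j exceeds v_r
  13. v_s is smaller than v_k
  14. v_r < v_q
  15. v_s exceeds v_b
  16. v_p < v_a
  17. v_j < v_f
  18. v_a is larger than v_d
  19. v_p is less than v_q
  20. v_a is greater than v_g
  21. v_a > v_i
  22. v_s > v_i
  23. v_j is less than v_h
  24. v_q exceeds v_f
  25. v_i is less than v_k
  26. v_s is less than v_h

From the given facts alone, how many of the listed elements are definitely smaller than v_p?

From v_p the given relations immediately reach v_i, v_k.
From those, v_g, v_d, v_f, v_s — 6 in total.
From those, v_b, v_j — 8 in total.
From those, v_r — 9 in total.
Nothing else is reachable below v_p; 9 in all.

9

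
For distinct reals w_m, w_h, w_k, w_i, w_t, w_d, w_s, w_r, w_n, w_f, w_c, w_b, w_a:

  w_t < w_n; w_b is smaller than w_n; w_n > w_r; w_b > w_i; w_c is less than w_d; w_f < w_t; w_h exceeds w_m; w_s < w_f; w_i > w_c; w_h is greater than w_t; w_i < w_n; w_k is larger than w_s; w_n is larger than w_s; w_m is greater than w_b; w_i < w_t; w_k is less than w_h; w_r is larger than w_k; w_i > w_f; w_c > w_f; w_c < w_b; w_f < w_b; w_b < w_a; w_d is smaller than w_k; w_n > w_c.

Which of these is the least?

w_s

Chaining upward from w_s: directly above it, w_f, w_k, w_n; then w_c, w_i, w_t, w_b, w_r, w_h; then w_d, w_a, w_m.
That covers every other element, and nothing is given below w_s, so w_s is the least.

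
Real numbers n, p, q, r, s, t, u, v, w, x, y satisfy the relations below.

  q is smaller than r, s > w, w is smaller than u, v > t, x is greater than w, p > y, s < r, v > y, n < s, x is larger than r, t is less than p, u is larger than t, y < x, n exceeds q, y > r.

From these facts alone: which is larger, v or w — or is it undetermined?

The relevant relations are w < s; s < r; r < y; y < v.
Chaining these gives w < s < r < y < v.
So v is larger.

v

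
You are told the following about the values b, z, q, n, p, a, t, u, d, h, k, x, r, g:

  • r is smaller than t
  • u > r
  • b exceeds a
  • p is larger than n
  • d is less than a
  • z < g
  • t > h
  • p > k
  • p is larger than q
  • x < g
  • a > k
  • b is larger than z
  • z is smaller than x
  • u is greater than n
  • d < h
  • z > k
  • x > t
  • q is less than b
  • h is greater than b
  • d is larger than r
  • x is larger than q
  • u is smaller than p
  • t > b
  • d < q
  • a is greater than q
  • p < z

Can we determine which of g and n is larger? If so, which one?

Link the given pairs in sequence: n < u; u < p; p < z; z < b; b < h; h < t; t < x; x < g.
Together: n < u < p < z < b < h < t < x < g.
So g is larger.

g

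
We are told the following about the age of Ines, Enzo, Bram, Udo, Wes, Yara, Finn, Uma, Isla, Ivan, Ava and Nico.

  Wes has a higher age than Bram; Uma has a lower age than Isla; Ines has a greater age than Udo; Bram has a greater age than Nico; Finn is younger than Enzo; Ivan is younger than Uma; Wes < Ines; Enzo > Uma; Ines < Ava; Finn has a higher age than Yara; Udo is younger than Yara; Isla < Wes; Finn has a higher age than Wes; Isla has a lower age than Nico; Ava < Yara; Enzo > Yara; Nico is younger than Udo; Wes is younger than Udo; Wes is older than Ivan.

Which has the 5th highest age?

Ines

The consecutive relations fix a unique order: Ivan < Uma < Isla < Nico < Bram < Wes < Udo < Ines < Ava < Yara < Finn < Enzo.
Counting 5 from the largest end gives Ines.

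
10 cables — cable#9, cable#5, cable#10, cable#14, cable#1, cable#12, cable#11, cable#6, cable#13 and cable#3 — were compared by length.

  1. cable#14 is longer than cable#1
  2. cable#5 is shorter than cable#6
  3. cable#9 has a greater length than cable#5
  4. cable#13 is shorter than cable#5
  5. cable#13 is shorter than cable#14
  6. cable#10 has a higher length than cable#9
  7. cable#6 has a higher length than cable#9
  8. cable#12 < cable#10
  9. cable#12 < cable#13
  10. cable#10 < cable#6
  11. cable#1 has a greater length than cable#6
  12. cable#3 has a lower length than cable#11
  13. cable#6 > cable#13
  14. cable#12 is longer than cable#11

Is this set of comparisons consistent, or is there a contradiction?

Every relation is compatible with cable#3 < cable#11 < cable#12 < cable#13 < cable#5 < cable#9 < cable#10 < cable#6 < cable#1 < cable#14; the set is consistent.

consistent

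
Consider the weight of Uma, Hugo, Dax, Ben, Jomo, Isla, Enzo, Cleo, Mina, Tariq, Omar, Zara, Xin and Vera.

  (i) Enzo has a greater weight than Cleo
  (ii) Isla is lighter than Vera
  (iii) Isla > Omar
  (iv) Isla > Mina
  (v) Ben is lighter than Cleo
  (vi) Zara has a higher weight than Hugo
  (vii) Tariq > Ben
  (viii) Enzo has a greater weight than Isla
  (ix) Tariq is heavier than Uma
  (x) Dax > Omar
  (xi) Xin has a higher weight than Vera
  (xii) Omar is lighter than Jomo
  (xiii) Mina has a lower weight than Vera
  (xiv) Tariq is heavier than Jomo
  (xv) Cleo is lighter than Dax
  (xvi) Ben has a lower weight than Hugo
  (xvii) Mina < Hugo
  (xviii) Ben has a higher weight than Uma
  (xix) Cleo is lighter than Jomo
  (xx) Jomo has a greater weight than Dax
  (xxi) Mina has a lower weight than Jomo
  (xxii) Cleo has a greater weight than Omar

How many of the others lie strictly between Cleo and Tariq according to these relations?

The relations place Cleo below Tariq. An element lies strictly between them when it is forced above Cleo and also forced below Tariq.
Above Cleo: {Dax, Jomo, Enzo}. Below Tariq: {Omar, Uma, Ben, Mina, Dax, Jomo}.
Intersection: {Dax, Jomo} — 2.

2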